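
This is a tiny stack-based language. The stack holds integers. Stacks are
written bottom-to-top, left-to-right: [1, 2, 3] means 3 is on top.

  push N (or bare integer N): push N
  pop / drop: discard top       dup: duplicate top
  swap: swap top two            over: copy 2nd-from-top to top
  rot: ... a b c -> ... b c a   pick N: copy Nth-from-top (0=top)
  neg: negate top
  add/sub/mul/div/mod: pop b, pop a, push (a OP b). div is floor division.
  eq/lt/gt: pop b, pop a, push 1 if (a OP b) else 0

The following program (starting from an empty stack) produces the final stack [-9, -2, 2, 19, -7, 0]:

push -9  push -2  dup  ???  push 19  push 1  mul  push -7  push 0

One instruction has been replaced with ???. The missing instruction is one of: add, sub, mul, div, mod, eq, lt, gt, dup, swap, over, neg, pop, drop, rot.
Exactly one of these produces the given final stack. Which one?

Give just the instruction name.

Stack before ???: [-9, -2, -2]
Stack after ???:  [-9, -2, 2]
The instruction that transforms [-9, -2, -2] -> [-9, -2, 2] is: neg

Answer: neg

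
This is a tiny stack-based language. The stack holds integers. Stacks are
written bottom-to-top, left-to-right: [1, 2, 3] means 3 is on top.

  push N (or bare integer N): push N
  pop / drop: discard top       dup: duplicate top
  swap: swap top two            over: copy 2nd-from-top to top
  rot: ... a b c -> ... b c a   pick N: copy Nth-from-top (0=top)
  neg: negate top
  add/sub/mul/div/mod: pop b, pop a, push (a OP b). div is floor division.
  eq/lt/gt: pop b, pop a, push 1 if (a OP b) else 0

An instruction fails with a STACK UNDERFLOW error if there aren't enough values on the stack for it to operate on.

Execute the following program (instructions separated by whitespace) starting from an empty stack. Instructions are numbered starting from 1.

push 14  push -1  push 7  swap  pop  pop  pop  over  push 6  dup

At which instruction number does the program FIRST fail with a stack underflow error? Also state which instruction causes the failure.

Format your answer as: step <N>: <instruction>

Answer: step 8: over

Derivation:
Step 1 ('push 14'): stack = [14], depth = 1
Step 2 ('push -1'): stack = [14, -1], depth = 2
Step 3 ('push 7'): stack = [14, -1, 7], depth = 3
Step 4 ('swap'): stack = [14, 7, -1], depth = 3
Step 5 ('pop'): stack = [14, 7], depth = 2
Step 6 ('pop'): stack = [14], depth = 1
Step 7 ('pop'): stack = [], depth = 0
Step 8 ('over'): needs 2 value(s) but depth is 0 — STACK UNDERFLOW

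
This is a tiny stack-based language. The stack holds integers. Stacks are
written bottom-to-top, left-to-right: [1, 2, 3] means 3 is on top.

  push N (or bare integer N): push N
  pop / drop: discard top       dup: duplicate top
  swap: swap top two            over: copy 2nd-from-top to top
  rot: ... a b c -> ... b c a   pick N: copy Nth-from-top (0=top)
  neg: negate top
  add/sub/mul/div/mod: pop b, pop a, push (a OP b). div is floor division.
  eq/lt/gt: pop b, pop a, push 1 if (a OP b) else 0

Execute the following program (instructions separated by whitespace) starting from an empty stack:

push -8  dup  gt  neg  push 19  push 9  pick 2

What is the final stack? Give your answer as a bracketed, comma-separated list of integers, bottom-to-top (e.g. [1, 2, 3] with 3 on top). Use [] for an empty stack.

Answer: [0, 19, 9, 0]

Derivation:
After 'push -8': [-8]
After 'dup': [-8, -8]
After 'gt': [0]
After 'neg': [0]
After 'push 19': [0, 19]
After 'push 9': [0, 19, 9]
After 'pick 2': [0, 19, 9, 0]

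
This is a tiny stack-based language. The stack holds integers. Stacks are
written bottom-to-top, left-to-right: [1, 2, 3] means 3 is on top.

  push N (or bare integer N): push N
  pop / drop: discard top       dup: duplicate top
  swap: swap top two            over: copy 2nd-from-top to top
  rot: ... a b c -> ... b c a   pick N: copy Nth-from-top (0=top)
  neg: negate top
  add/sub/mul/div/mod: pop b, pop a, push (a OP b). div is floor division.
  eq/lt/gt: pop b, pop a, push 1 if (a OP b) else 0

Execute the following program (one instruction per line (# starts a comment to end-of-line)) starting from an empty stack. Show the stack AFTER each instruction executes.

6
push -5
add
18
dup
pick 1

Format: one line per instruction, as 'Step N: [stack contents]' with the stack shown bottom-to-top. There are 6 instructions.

Step 1: [6]
Step 2: [6, -5]
Step 3: [1]
Step 4: [1, 18]
Step 5: [1, 18, 18]
Step 6: [1, 18, 18, 18]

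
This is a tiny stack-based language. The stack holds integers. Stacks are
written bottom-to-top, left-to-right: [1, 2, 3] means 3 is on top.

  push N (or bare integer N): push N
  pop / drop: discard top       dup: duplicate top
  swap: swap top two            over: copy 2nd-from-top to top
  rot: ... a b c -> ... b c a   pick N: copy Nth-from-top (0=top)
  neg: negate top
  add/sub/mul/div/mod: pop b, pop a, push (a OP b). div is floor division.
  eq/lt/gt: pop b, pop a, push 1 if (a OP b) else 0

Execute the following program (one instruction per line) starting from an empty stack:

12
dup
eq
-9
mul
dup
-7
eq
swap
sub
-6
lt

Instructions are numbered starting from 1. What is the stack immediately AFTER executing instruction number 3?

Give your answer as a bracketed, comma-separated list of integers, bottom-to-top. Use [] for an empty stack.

Step 1 ('12'): [12]
Step 2 ('dup'): [12, 12]
Step 3 ('eq'): [1]

Answer: [1]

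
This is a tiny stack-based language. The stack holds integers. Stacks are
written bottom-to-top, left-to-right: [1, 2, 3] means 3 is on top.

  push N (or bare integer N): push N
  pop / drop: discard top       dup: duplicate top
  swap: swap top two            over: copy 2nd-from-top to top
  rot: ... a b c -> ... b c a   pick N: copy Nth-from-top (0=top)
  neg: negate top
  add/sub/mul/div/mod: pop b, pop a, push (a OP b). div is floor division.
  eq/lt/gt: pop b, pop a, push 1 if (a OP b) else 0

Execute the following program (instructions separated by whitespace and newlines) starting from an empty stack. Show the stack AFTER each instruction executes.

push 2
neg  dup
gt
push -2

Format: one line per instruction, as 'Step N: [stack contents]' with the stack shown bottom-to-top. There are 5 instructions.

Step 1: [2]
Step 2: [-2]
Step 3: [-2, -2]
Step 4: [0]
Step 5: [0, -2]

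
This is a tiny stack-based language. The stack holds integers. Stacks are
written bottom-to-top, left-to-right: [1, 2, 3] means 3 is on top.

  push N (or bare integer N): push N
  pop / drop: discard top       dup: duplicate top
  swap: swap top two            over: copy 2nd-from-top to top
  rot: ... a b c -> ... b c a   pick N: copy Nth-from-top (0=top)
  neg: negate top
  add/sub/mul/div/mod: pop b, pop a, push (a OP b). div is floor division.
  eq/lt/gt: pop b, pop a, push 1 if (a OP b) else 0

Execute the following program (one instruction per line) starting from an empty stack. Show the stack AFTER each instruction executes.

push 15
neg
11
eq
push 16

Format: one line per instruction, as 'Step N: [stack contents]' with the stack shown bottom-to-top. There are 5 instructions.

Step 1: [15]
Step 2: [-15]
Step 3: [-15, 11]
Step 4: [0]
Step 5: [0, 16]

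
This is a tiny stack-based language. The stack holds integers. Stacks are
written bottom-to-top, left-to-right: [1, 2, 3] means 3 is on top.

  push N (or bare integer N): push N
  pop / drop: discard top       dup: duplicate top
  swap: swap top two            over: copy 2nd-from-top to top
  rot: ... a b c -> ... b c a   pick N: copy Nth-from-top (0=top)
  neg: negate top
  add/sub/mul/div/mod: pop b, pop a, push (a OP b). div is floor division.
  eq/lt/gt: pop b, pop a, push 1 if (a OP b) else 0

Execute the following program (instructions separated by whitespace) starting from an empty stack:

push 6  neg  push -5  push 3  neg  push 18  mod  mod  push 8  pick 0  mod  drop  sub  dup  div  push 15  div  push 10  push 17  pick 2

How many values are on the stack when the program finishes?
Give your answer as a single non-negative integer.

Answer: 4

Derivation:
After 'push 6': stack = [6] (depth 1)
After 'neg': stack = [-6] (depth 1)
After 'push -5': stack = [-6, -5] (depth 2)
After 'push 3': stack = [-6, -5, 3] (depth 3)
After 'neg': stack = [-6, -5, -3] (depth 3)
After 'push 18': stack = [-6, -5, -3, 18] (depth 4)
After 'mod': stack = [-6, -5, 15] (depth 3)
After 'mod': stack = [-6, 10] (depth 2)
After 'push 8': stack = [-6, 10, 8] (depth 3)
After 'pick 0': stack = [-6, 10, 8, 8] (depth 4)
After 'mod': stack = [-6, 10, 0] (depth 3)
After 'drop': stack = [-6, 10] (depth 2)
After 'sub': stack = [-16] (depth 1)
After 'dup': stack = [-16, -16] (depth 2)
After 'div': stack = [1] (depth 1)
After 'push 15': stack = [1, 15] (depth 2)
After 'div': stack = [0] (depth 1)
After 'push 10': stack = [0, 10] (depth 2)
After 'push 17': stack = [0, 10, 17] (depth 3)
After 'pick 2': stack = [0, 10, 17, 0] (depth 4)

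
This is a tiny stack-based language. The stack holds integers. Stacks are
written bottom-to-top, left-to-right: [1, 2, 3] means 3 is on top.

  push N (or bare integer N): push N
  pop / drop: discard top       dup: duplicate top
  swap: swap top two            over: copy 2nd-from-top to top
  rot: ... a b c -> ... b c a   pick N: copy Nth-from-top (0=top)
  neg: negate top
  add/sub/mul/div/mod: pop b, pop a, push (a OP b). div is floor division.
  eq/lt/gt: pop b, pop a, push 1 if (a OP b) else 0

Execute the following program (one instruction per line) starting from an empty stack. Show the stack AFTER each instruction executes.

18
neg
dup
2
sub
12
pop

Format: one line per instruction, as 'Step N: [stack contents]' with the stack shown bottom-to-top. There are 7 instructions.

Step 1: [18]
Step 2: [-18]
Step 3: [-18, -18]
Step 4: [-18, -18, 2]
Step 5: [-18, -20]
Step 6: [-18, -20, 12]
Step 7: [-18, -20]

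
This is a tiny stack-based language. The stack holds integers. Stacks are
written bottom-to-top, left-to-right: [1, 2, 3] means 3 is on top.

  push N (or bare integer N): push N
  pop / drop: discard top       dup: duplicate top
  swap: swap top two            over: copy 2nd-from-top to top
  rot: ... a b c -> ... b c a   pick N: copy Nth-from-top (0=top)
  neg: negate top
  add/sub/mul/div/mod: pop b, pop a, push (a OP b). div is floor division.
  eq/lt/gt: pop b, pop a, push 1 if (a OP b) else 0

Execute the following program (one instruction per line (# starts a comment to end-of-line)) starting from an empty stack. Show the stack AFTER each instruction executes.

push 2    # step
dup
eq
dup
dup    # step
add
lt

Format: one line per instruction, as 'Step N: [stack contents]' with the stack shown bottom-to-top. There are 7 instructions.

Step 1: [2]
Step 2: [2, 2]
Step 3: [1]
Step 4: [1, 1]
Step 5: [1, 1, 1]
Step 6: [1, 2]
Step 7: [1]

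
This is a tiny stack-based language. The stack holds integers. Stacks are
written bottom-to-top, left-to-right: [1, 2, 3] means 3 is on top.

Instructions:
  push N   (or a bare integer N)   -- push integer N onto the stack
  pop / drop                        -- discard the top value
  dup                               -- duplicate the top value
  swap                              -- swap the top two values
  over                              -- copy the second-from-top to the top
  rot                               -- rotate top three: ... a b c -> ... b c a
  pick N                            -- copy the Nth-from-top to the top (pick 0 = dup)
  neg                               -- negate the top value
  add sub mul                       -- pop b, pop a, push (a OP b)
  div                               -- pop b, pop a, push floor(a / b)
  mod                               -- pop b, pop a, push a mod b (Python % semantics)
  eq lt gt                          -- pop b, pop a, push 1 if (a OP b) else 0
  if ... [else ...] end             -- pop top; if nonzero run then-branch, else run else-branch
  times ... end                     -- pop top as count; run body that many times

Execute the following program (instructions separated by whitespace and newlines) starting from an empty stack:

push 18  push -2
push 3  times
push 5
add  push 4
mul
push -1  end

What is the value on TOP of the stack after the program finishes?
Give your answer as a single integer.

After 'push 18': [18]
After 'push -2': [18, -2]
After 'push 3': [18, -2, 3]
After 'times': [18, -2]
After 'push 5': [18, -2, 5]
After 'add': [18, 3]
After 'push 4': [18, 3, 4]
After 'mul': [18, 12]
After 'push -1': [18, 12, -1]
After 'push 5': [18, 12, -1, 5]
After 'add': [18, 12, 4]
After 'push 4': [18, 12, 4, 4]
After 'mul': [18, 12, 16]
After 'push -1': [18, 12, 16, -1]
After 'push 5': [18, 12, 16, -1, 5]
After 'add': [18, 12, 16, 4]
After 'push 4': [18, 12, 16, 4, 4]
After 'mul': [18, 12, 16, 16]
After 'push -1': [18, 12, 16, 16, -1]

Answer: -1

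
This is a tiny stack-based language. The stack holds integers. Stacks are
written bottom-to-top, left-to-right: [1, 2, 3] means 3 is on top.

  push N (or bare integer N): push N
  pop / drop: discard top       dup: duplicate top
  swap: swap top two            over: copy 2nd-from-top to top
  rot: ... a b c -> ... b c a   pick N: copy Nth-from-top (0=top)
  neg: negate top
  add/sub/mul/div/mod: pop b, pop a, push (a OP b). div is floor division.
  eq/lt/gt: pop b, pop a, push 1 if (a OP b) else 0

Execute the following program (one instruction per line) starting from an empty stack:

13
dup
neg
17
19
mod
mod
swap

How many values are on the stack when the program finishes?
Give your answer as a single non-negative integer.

Answer: 2

Derivation:
After 'push 13': stack = [13] (depth 1)
After 'dup': stack = [13, 13] (depth 2)
After 'neg': stack = [13, -13] (depth 2)
After 'push 17': stack = [13, -13, 17] (depth 3)
After 'push 19': stack = [13, -13, 17, 19] (depth 4)
After 'mod': stack = [13, -13, 17] (depth 3)
After 'mod': stack = [13, 4] (depth 2)
After 'swap': stack = [4, 13] (depth 2)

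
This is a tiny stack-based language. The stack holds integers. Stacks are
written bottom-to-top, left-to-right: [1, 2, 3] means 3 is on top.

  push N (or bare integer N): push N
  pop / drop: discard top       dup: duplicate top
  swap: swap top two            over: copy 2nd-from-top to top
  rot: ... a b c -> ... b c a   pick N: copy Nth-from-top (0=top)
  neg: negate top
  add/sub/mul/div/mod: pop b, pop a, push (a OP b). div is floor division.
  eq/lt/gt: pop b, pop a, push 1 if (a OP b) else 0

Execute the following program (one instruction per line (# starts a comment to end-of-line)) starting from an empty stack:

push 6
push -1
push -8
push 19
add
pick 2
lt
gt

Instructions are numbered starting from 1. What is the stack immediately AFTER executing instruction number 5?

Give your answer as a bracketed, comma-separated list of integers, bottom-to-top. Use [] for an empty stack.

Answer: [6, -1, 11]

Derivation:
Step 1 ('push 6'): [6]
Step 2 ('push -1'): [6, -1]
Step 3 ('push -8'): [6, -1, -8]
Step 4 ('push 19'): [6, -1, -8, 19]
Step 5 ('add'): [6, -1, 11]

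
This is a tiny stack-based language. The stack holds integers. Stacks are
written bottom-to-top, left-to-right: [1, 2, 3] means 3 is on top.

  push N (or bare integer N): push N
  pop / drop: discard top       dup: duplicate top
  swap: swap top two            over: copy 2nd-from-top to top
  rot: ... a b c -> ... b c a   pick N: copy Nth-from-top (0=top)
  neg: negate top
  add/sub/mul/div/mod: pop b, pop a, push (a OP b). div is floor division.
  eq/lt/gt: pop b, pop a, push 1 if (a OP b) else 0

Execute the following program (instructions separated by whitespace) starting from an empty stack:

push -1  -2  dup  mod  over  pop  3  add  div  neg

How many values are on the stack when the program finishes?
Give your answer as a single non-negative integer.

After 'push -1': stack = [-1] (depth 1)
After 'push -2': stack = [-1, -2] (depth 2)
After 'dup': stack = [-1, -2, -2] (depth 3)
After 'mod': stack = [-1, 0] (depth 2)
After 'over': stack = [-1, 0, -1] (depth 3)
After 'pop': stack = [-1, 0] (depth 2)
After 'push 3': stack = [-1, 0, 3] (depth 3)
After 'add': stack = [-1, 3] (depth 2)
After 'div': stack = [-1] (depth 1)
After 'neg': stack = [1] (depth 1)

Answer: 1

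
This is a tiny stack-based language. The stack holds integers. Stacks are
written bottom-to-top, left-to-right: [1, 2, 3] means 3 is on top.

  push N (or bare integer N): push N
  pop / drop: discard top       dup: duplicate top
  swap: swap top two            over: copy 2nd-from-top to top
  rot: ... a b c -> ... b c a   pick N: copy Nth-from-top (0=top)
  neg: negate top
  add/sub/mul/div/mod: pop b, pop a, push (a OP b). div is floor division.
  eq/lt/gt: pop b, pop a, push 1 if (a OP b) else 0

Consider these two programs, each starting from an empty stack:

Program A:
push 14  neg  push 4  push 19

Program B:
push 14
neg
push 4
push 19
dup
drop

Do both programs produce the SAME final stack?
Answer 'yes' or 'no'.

Program A trace:
  After 'push 14': [14]
  After 'neg': [-14]
  After 'push 4': [-14, 4]
  After 'push 19': [-14, 4, 19]
Program A final stack: [-14, 4, 19]

Program B trace:
  After 'push 14': [14]
  After 'neg': [-14]
  After 'push 4': [-14, 4]
  After 'push 19': [-14, 4, 19]
  After 'dup': [-14, 4, 19, 19]
  After 'drop': [-14, 4, 19]
Program B final stack: [-14, 4, 19]
Same: yes

Answer: yes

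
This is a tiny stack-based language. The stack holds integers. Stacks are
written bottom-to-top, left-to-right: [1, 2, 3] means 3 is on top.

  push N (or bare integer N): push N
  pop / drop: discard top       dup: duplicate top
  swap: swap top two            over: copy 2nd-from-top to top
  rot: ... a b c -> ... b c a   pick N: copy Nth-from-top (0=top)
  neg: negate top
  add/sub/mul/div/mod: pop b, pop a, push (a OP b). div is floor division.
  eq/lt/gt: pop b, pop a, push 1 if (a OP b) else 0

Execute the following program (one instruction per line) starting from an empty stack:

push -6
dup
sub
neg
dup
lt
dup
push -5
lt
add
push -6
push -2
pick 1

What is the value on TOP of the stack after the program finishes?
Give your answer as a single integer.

Answer: -6

Derivation:
After 'push -6': [-6]
After 'dup': [-6, -6]
After 'sub': [0]
After 'neg': [0]
After 'dup': [0, 0]
After 'lt': [0]
After 'dup': [0, 0]
After 'push -5': [0, 0, -5]
After 'lt': [0, 0]
After 'add': [0]
After 'push -6': [0, -6]
After 'push -2': [0, -6, -2]
After 'pick 1': [0, -6, -2, -6]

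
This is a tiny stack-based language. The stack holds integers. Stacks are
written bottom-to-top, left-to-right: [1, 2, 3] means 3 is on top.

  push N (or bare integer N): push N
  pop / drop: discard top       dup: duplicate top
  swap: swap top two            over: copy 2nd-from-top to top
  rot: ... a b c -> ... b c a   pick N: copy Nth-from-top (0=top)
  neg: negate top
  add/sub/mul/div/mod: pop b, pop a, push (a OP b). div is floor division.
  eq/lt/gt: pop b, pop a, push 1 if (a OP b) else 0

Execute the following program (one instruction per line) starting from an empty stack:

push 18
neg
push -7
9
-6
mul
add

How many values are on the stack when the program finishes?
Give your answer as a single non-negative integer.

Answer: 2

Derivation:
After 'push 18': stack = [18] (depth 1)
After 'neg': stack = [-18] (depth 1)
After 'push -7': stack = [-18, -7] (depth 2)
After 'push 9': stack = [-18, -7, 9] (depth 3)
After 'push -6': stack = [-18, -7, 9, -6] (depth 4)
After 'mul': stack = [-18, -7, -54] (depth 3)
After 'add': stack = [-18, -61] (depth 2)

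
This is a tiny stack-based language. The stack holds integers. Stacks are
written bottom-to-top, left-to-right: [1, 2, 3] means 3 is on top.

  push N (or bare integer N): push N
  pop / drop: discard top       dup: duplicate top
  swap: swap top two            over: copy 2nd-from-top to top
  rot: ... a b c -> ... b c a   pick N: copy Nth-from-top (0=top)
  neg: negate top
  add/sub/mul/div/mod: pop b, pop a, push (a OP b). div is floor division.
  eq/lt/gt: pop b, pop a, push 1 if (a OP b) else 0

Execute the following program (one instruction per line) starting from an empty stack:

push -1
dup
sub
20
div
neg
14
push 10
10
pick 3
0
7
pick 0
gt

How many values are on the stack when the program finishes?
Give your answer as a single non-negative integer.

Answer: 7

Derivation:
After 'push -1': stack = [-1] (depth 1)
After 'dup': stack = [-1, -1] (depth 2)
After 'sub': stack = [0] (depth 1)
After 'push 20': stack = [0, 20] (depth 2)
After 'div': stack = [0] (depth 1)
After 'neg': stack = [0] (depth 1)
After 'push 14': stack = [0, 14] (depth 2)
After 'push 10': stack = [0, 14, 10] (depth 3)
After 'push 10': stack = [0, 14, 10, 10] (depth 4)
After 'pick 3': stack = [0, 14, 10, 10, 0] (depth 5)
After 'push 0': stack = [0, 14, 10, 10, 0, 0] (depth 6)
After 'push 7': stack = [0, 14, 10, 10, 0, 0, 7] (depth 7)
After 'pick 0': stack = [0, 14, 10, 10, 0, 0, 7, 7] (depth 8)
After 'gt': stack = [0, 14, 10, 10, 0, 0, 0] (depth 7)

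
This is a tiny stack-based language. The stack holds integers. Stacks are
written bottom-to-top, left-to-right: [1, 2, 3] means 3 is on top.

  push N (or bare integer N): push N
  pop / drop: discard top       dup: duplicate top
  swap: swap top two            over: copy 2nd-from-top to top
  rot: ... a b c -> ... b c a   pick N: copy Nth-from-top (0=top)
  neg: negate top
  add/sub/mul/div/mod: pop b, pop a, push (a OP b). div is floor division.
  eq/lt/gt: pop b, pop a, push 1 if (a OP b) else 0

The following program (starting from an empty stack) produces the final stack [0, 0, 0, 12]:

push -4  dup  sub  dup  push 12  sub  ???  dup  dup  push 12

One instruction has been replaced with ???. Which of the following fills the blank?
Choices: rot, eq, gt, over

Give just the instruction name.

Answer: eq

Derivation:
Stack before ???: [0, -12]
Stack after ???:  [0]
Checking each choice:
  rot: stack underflow (need 3, have 2)
  eq: MATCH
  gt: produces [1, 1, 1, 12]
  over: produces [0, -12, 0, 0, 0, 12]


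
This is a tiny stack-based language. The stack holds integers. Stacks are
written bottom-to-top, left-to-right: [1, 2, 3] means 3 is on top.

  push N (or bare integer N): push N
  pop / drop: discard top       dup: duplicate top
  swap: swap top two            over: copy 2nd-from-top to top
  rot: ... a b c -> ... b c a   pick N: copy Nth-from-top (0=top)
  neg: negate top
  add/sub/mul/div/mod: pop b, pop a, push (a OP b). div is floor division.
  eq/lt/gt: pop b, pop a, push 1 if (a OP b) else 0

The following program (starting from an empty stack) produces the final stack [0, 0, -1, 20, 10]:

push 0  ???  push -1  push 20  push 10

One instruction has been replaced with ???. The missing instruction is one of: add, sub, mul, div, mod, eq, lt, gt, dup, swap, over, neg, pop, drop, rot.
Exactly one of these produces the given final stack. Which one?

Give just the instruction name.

Answer: dup

Derivation:
Stack before ???: [0]
Stack after ???:  [0, 0]
The instruction that transforms [0] -> [0, 0] is: dup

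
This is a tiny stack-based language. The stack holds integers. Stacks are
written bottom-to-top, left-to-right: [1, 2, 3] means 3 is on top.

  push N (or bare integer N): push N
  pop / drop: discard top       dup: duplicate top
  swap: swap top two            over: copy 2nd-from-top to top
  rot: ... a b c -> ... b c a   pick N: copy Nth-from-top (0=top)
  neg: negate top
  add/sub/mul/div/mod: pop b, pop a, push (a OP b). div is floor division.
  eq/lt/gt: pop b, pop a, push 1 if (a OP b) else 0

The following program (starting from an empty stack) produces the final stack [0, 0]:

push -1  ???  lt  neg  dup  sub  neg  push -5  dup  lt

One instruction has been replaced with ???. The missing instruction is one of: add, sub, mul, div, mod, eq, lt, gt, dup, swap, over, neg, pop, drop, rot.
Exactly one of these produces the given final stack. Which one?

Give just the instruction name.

Stack before ???: [-1]
Stack after ???:  [-1, -1]
The instruction that transforms [-1] -> [-1, -1] is: dup

Answer: dup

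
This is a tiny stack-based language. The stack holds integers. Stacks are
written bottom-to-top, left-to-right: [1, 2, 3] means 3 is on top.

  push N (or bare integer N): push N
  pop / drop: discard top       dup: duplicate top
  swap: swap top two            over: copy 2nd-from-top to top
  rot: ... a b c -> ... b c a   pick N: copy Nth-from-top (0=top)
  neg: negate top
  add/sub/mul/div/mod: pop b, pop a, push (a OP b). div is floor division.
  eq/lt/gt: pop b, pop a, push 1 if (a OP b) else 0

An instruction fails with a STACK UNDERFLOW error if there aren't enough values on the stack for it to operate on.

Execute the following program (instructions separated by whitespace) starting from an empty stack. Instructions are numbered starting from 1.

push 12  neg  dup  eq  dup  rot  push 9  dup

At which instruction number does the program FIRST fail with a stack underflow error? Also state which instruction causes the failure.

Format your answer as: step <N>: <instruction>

Step 1 ('push 12'): stack = [12], depth = 1
Step 2 ('neg'): stack = [-12], depth = 1
Step 3 ('dup'): stack = [-12, -12], depth = 2
Step 4 ('eq'): stack = [1], depth = 1
Step 5 ('dup'): stack = [1, 1], depth = 2
Step 6 ('rot'): needs 3 value(s) but depth is 2 — STACK UNDERFLOW

Answer: step 6: rot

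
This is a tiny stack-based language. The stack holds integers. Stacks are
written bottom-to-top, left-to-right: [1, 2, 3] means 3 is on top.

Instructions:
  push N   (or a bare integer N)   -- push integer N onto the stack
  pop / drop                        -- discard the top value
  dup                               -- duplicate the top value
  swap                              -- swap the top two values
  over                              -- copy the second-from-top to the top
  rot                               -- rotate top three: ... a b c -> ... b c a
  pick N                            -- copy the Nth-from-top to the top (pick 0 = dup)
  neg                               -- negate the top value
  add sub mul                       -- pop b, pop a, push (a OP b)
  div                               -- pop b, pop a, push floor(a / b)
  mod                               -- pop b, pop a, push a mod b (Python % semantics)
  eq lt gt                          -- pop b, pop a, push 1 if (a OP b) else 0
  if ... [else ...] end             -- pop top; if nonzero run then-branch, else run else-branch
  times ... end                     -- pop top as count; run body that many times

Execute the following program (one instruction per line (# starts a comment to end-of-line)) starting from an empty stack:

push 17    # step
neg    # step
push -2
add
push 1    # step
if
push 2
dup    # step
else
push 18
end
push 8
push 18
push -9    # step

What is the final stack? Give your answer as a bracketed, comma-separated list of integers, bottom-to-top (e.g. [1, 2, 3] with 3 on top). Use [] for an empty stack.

After 'push 17': [17]
After 'neg': [-17]
After 'push -2': [-17, -2]
After 'add': [-19]
After 'push 1': [-19, 1]
After 'if': [-19]
After 'push 2': [-19, 2]
After 'dup': [-19, 2, 2]
After 'push 8': [-19, 2, 2, 8]
After 'push 18': [-19, 2, 2, 8, 18]
After 'push -9': [-19, 2, 2, 8, 18, -9]

Answer: [-19, 2, 2, 8, 18, -9]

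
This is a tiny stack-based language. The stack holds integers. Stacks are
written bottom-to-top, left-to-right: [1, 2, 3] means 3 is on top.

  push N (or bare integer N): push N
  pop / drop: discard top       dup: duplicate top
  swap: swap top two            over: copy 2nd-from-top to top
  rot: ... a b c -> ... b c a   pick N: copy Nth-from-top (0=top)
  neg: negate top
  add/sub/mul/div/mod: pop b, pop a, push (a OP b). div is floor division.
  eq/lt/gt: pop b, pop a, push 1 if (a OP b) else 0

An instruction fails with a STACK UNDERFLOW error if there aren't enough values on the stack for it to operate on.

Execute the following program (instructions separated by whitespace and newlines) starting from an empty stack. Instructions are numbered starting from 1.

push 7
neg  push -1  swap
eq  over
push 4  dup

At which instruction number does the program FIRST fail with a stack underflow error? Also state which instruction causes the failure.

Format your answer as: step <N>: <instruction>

Answer: step 6: over

Derivation:
Step 1 ('push 7'): stack = [7], depth = 1
Step 2 ('neg'): stack = [-7], depth = 1
Step 3 ('push -1'): stack = [-7, -1], depth = 2
Step 4 ('swap'): stack = [-1, -7], depth = 2
Step 5 ('eq'): stack = [0], depth = 1
Step 6 ('over'): needs 2 value(s) but depth is 1 — STACK UNDERFLOW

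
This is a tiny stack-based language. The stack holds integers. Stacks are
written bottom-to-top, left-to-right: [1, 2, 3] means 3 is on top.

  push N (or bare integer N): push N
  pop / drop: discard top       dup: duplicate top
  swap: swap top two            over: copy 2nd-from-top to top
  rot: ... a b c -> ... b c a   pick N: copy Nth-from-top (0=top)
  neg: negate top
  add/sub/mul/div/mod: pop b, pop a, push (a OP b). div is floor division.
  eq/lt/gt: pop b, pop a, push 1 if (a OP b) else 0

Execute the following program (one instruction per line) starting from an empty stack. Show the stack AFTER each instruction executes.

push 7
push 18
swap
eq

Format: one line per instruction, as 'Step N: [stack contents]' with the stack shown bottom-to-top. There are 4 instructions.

Step 1: [7]
Step 2: [7, 18]
Step 3: [18, 7]
Step 4: [0]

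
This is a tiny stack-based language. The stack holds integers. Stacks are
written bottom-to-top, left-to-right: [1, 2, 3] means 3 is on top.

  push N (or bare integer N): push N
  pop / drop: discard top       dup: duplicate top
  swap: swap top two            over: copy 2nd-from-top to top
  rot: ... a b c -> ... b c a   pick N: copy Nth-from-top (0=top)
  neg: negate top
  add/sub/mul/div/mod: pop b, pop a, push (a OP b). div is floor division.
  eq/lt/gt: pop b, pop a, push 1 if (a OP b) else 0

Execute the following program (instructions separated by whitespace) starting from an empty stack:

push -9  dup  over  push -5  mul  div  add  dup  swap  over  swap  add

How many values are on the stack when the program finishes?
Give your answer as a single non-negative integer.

After 'push -9': stack = [-9] (depth 1)
After 'dup': stack = [-9, -9] (depth 2)
After 'over': stack = [-9, -9, -9] (depth 3)
After 'push -5': stack = [-9, -9, -9, -5] (depth 4)
After 'mul': stack = [-9, -9, 45] (depth 3)
After 'div': stack = [-9, -1] (depth 2)
After 'add': stack = [-10] (depth 1)
After 'dup': stack = [-10, -10] (depth 2)
After 'swap': stack = [-10, -10] (depth 2)
After 'over': stack = [-10, -10, -10] (depth 3)
After 'swap': stack = [-10, -10, -10] (depth 3)
After 'add': stack = [-10, -20] (depth 2)

Answer: 2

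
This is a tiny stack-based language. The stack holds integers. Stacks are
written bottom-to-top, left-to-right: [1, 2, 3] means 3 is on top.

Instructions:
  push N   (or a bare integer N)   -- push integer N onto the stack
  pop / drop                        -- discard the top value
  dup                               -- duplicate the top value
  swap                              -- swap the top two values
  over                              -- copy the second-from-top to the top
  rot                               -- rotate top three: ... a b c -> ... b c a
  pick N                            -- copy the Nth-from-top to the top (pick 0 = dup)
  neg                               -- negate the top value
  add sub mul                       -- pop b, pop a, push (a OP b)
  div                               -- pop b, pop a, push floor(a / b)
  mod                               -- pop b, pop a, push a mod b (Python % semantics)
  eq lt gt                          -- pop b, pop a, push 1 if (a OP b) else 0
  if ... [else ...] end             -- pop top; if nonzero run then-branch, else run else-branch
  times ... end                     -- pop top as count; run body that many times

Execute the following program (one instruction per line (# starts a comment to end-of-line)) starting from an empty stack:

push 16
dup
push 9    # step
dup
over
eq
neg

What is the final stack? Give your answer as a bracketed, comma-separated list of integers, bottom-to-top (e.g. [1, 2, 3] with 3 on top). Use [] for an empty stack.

After 'push 16': [16]
After 'dup': [16, 16]
After 'push 9': [16, 16, 9]
After 'dup': [16, 16, 9, 9]
After 'over': [16, 16, 9, 9, 9]
After 'eq': [16, 16, 9, 1]
After 'neg': [16, 16, 9, -1]

Answer: [16, 16, 9, -1]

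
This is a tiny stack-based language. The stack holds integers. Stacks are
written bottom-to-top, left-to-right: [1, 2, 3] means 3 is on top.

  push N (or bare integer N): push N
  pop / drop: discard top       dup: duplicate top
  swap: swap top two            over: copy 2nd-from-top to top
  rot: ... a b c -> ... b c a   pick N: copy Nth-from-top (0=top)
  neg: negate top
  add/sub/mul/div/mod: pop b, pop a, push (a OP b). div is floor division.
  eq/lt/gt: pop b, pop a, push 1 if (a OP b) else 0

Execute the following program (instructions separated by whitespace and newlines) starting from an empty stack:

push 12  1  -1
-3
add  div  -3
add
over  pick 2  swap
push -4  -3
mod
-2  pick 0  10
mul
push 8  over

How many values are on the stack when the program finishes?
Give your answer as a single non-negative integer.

After 'push 12': stack = [12] (depth 1)
After 'push 1': stack = [12, 1] (depth 2)
After 'push -1': stack = [12, 1, -1] (depth 3)
After 'push -3': stack = [12, 1, -1, -3] (depth 4)
After 'add': stack = [12, 1, -4] (depth 3)
After 'div': stack = [12, -1] (depth 2)
After 'push -3': stack = [12, -1, -3] (depth 3)
After 'add': stack = [12, -4] (depth 2)
After 'over': stack = [12, -4, 12] (depth 3)
After 'pick 2': stack = [12, -4, 12, 12] (depth 4)
After 'swap': stack = [12, -4, 12, 12] (depth 4)
After 'push -4': stack = [12, -4, 12, 12, -4] (depth 5)
After 'push -3': stack = [12, -4, 12, 12, -4, -3] (depth 6)
After 'mod': stack = [12, -4, 12, 12, -1] (depth 5)
After 'push -2': stack = [12, -4, 12, 12, -1, -2] (depth 6)
After 'pick 0': stack = [12, -4, 12, 12, -1, -2, -2] (depth 7)
After 'push 10': stack = [12, -4, 12, 12, -1, -2, -2, 10] (depth 8)
After 'mul': stack = [12, -4, 12, 12, -1, -2, -20] (depth 7)
After 'push 8': stack = [12, -4, 12, 12, -1, -2, -20, 8] (depth 8)
After 'over': stack = [12, -4, 12, 12, -1, -2, -20, 8, -20] (depth 9)

Answer: 9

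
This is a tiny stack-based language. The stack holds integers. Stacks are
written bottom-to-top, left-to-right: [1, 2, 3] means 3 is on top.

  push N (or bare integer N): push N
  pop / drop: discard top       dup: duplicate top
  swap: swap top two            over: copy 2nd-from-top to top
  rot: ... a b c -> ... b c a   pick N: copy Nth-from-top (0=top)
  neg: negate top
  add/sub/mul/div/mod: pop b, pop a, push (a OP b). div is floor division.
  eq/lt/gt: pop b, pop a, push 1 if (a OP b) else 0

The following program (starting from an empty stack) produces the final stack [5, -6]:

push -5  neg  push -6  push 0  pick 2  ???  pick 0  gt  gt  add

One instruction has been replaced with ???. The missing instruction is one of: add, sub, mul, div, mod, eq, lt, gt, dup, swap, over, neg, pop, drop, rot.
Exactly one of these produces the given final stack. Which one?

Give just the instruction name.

Stack before ???: [5, -6, 0, 5]
Stack after ???:  [5, -6, 0, -5]
The instruction that transforms [5, -6, 0, 5] -> [5, -6, 0, -5] is: neg

Answer: neg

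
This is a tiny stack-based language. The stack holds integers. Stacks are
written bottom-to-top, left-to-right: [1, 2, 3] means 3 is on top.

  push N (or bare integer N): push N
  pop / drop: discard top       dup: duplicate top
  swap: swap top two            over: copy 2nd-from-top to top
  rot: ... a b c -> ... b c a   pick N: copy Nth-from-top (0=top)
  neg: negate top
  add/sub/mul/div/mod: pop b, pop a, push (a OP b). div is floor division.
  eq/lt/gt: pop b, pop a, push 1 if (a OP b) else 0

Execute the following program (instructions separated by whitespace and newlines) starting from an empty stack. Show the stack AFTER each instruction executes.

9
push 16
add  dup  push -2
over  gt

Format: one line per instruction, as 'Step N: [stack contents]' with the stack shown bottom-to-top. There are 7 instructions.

Step 1: [9]
Step 2: [9, 16]
Step 3: [25]
Step 4: [25, 25]
Step 5: [25, 25, -2]
Step 6: [25, 25, -2, 25]
Step 7: [25, 25, 0]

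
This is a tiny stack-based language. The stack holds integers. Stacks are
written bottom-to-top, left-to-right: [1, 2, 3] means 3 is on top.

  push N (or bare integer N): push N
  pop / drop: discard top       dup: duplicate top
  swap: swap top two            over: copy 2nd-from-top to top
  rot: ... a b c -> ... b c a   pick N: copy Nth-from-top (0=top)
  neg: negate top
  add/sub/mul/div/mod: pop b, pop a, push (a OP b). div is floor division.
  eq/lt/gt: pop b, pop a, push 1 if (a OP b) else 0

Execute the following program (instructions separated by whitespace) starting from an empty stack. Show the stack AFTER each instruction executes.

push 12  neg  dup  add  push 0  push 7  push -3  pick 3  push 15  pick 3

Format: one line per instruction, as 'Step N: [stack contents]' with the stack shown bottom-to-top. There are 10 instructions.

Step 1: [12]
Step 2: [-12]
Step 3: [-12, -12]
Step 4: [-24]
Step 5: [-24, 0]
Step 6: [-24, 0, 7]
Step 7: [-24, 0, 7, -3]
Step 8: [-24, 0, 7, -3, -24]
Step 9: [-24, 0, 7, -3, -24, 15]
Step 10: [-24, 0, 7, -3, -24, 15, 7]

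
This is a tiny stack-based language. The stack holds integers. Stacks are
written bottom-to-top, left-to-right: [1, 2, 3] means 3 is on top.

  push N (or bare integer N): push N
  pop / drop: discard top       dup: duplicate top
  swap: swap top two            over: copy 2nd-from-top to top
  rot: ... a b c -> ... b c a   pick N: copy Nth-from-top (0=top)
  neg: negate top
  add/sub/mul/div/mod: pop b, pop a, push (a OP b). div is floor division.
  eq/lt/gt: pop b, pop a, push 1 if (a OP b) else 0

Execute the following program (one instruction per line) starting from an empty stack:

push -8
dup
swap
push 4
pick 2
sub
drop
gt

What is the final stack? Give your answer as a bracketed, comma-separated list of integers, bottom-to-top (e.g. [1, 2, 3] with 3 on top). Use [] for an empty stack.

Answer: [0]

Derivation:
After 'push -8': [-8]
After 'dup': [-8, -8]
After 'swap': [-8, -8]
After 'push 4': [-8, -8, 4]
After 'pick 2': [-8, -8, 4, -8]
After 'sub': [-8, -8, 12]
After 'drop': [-8, -8]
After 'gt': [0]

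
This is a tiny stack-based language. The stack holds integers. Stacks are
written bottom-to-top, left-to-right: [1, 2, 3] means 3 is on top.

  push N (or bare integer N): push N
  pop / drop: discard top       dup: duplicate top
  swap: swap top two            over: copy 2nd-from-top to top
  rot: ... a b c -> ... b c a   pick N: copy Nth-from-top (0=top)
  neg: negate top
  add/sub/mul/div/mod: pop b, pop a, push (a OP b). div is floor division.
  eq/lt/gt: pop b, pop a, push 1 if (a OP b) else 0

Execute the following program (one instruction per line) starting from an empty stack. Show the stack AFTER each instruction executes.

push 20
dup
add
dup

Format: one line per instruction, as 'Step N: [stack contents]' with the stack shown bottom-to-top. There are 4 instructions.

Step 1: [20]
Step 2: [20, 20]
Step 3: [40]
Step 4: [40, 40]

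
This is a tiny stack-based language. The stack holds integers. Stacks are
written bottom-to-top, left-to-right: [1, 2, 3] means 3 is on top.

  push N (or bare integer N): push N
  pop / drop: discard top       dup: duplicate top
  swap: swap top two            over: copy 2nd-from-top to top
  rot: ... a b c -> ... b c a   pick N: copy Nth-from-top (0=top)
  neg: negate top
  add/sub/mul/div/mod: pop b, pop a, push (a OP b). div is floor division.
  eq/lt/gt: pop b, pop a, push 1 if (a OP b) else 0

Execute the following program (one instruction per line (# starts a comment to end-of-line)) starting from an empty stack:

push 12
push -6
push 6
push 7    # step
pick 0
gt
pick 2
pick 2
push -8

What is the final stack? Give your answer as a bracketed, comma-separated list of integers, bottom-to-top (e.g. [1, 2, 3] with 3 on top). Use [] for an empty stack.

After 'push 12': [12]
After 'push -6': [12, -6]
After 'push 6': [12, -6, 6]
After 'push 7': [12, -6, 6, 7]
After 'pick 0': [12, -6, 6, 7, 7]
After 'gt': [12, -6, 6, 0]
After 'pick 2': [12, -6, 6, 0, -6]
After 'pick 2': [12, -6, 6, 0, -6, 6]
After 'push -8': [12, -6, 6, 0, -6, 6, -8]

Answer: [12, -6, 6, 0, -6, 6, -8]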